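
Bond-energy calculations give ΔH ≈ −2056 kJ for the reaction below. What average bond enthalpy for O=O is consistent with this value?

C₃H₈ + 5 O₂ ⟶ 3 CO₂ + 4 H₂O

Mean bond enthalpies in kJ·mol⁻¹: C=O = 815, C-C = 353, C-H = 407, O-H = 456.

D(O=O) ≈ 504 kJ/mol

Let D be the O=O bond energy.
Σ(broken) = 2×353 + 8×407 + 5×D = 3962 + 5D
Σ(formed) = 6×815 + 8×456 = 8538
ΔH = Σ(broken) − Σ(formed) = (3962 + 5D) − (8538) = −4576 + 5D
Setting this equal to −2056 kJ gives 5D = 2520, so D = 504 kJ/mol.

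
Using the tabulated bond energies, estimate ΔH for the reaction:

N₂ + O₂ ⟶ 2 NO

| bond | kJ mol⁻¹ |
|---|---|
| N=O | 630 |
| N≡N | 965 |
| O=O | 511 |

ΔH ≈ +216 kJ

Bonds broken (reactants):
  N≡N: 1 × 965 = 965
  O=O: 1 × 511 = 511
  Σ(broken) = 1476 kJ
Bonds formed (products):
  N=O: 2 × 630 = 1260
  Σ(formed) = 1260 kJ
ΔH = Σ(broken) − Σ(formed) = 1476 − 1260 = +216 kJ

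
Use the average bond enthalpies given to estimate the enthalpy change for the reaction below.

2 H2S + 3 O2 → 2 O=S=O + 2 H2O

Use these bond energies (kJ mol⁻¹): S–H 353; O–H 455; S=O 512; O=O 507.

ΔH ≈ −935 kJ

Bonds broken (reactants):
  O=O: 3 × 507 = 1521
  S–H: 4 × 353 = 1412
  Σ(broken) = 2933 kJ
Bonds formed (products):
  O–H: 4 × 455 = 1820
  S=O: 4 × 512 = 2048
  Σ(formed) = 3868 kJ
ΔH = Σ(broken) − Σ(formed) = 2933 − 3868 = −935 kJ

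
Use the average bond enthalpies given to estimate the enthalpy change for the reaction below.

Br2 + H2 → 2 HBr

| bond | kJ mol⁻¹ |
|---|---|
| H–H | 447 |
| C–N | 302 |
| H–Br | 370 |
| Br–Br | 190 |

ΔH ≈ −103 kJ

Bonds broken (reactants):
  Br–Br: 1 × 190 = 190
  H–H: 1 × 447 = 447
  Σ(broken) = 637 kJ
Bonds formed (products):
  H–Br: 2 × 370 = 740
  Σ(formed) = 740 kJ
ΔH = Σ(broken) − Σ(formed) = 637 − 740 = −103 kJ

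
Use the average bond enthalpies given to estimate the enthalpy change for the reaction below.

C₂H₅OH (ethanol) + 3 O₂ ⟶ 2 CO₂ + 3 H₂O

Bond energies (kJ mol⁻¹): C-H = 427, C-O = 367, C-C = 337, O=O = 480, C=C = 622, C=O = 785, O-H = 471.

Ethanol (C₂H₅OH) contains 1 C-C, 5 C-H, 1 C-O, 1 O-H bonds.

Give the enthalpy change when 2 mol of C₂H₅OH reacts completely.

Bonds broken (reactants):
  C-C: 1 × 337 = 337
  C-H: 5 × 427 = 2135
  C-O: 1 × 367 = 367
  O-H: 1 × 471 = 471
  O=O: 3 × 480 = 1440
  Σ(broken) = 4750 kJ
Bonds formed (products):
  C=O: 4 × 785 = 3140
  O-H: 6 × 471 = 2826
  Σ(formed) = 5966 kJ
ΔH = Σ(broken) − Σ(formed) = 4750 − 5966 = −1216 kJ
For 2× the reaction as written: 2 × (−1216) = −2432 kJ

ΔH = −2432 kJ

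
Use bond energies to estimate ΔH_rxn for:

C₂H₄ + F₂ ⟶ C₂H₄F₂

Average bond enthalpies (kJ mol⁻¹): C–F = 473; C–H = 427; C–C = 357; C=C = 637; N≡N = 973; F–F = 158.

ΔH ≈ −508 kJ

Bonds broken (reactants):
  C–H: 4 × 427 = 1708
  C=C: 1 × 637 = 637
  F–F: 1 × 158 = 158
  Σ(broken) = 2503 kJ
Bonds formed (products):
  C–C: 1 × 357 = 357
  C–F: 2 × 473 = 946
  C–H: 4 × 427 = 1708
  Σ(formed) = 3011 kJ
ΔH = Σ(broken) − Σ(formed) = 2503 − 3011 = −508 kJ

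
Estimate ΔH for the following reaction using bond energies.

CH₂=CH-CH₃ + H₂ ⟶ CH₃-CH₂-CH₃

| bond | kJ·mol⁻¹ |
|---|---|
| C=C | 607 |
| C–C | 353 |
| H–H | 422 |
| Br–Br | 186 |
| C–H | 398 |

Bonds broken (reactants):
  C–C: 1 × 353 = 353
  C–H: 6 × 398 = 2388
  C=C: 1 × 607 = 607
  H–H: 1 × 422 = 422
  Σ(broken) = 3770 kJ
Bonds formed (products):
  C–C: 2 × 353 = 706
  C–H: 8 × 398 = 3184
  Σ(formed) = 3890 kJ
ΔH = Σ(broken) − Σ(formed) = 3770 − 3890 = −120 kJ

ΔH ≈ −120 kJ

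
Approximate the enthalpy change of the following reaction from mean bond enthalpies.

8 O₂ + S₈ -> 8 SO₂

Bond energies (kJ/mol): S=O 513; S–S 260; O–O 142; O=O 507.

Bonds broken (reactants):
  O=O: 8 × 507 = 4056
  S–S: 8 × 260 = 2080
  Σ(broken) = 6136 kJ
Bonds formed (products):
  S=O: 16 × 513 = 8208
  Σ(formed) = 8208 kJ
ΔH = Σ(broken) − Σ(formed) = 6136 − 8208 = −2072 kJ

ΔH ≈ −2072 kJ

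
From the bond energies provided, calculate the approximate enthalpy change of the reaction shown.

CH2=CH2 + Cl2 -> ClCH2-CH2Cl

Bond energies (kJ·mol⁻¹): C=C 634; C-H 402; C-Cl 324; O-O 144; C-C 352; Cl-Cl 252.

Bonds broken (reactants):
  C-H: 4 × 402 = 1608
  C=C: 1 × 634 = 634
  Cl-Cl: 1 × 252 = 252
  Σ(broken) = 2494 kJ
Bonds formed (products):
  C-C: 1 × 352 = 352
  C-Cl: 2 × 324 = 648
  C-H: 4 × 402 = 1608
  Σ(formed) = 2608 kJ
ΔH = Σ(broken) − Σ(formed) = 2494 − 2608 = −114 kJ

ΔH ≈ −114 kJ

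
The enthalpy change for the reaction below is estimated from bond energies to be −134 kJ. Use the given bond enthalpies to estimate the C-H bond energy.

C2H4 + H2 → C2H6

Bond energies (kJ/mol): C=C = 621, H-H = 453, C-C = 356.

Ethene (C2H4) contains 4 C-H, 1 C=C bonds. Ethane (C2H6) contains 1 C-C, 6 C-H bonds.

Let D be the C-H bond energy.
Σ(broken) = 4×D + 1×621 + 1×453 = 1074 + 4D
Σ(formed) = 1×356 + 6×D = 356 + 6D
ΔH = Σ(broken) − Σ(formed) = (1074 + 4D) − (356 + 6D) = +718 − 2D
Setting this equal to −134 kJ gives 2D = 852, so D = 426 kJ/mol.

D(C-H) ≈ 426 kJ/mol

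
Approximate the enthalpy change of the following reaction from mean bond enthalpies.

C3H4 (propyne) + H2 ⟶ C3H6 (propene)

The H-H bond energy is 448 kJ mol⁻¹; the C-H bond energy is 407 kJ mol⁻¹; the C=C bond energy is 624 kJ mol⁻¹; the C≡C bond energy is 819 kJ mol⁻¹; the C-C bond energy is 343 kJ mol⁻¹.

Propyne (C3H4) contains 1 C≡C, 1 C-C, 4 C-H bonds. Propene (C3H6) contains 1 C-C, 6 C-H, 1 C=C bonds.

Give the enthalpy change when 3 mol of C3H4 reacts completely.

ΔH = −513 kJ

Bonds broken (reactants):
  C≡C: 1 × 819 = 819
  C-C: 1 × 343 = 343
  C-H: 4 × 407 = 1628
  H-H: 1 × 448 = 448
  Σ(broken) = 3238 kJ
Bonds formed (products):
  C-C: 1 × 343 = 343
  C-H: 6 × 407 = 2442
  C=C: 1 × 624 = 624
  Σ(formed) = 3409 kJ
ΔH = Σ(broken) − Σ(formed) = 3238 − 3409 = −171 kJ
For 3× the reaction as written: 3 × (−171) = −513 kJ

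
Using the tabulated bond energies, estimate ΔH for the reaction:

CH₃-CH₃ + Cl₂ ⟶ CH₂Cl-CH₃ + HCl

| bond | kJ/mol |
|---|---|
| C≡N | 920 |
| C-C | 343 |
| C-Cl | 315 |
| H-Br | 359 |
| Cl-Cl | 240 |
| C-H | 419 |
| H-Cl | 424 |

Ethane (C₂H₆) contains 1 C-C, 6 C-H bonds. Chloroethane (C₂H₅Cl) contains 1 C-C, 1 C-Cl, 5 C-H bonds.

ΔH ≈ −80 kJ

Bonds broken (reactants):
  C-C: 1 × 343 = 343
  C-H: 6 × 419 = 2514
  Cl-Cl: 1 × 240 = 240
  Σ(broken) = 3097 kJ
Bonds formed (products):
  C-C: 1 × 343 = 343
  C-Cl: 1 × 315 = 315
  C-H: 5 × 419 = 2095
  H-Cl: 1 × 424 = 424
  Σ(formed) = 3177 kJ
ΔH = Σ(broken) − Σ(formed) = 3097 − 3177 = −80 kJ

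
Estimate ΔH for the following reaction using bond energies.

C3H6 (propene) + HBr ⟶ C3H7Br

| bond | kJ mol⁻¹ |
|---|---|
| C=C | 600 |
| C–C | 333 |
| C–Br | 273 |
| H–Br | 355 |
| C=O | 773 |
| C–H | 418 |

ΔH ≈ −69 kJ

Bonds broken (reactants):
  C–C: 1 × 333 = 333
  C–H: 6 × 418 = 2508
  C=C: 1 × 600 = 600
  H–Br: 1 × 355 = 355
  Σ(broken) = 3796 kJ
Bonds formed (products):
  C–Br: 1 × 273 = 273
  C–C: 2 × 333 = 666
  C–H: 7 × 418 = 2926
  Σ(formed) = 3865 kJ
ΔH = Σ(broken) − Σ(formed) = 3796 − 3865 = −69 kJ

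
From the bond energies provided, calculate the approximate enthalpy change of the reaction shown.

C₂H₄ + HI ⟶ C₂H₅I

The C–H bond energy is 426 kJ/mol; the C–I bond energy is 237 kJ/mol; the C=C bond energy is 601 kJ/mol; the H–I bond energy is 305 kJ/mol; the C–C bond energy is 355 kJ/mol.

Bonds broken (reactants):
  C–H: 4 × 426 = 1704
  C=C: 1 × 601 = 601
  H–I: 1 × 305 = 305
  Σ(broken) = 2610 kJ
Bonds formed (products):
  C–C: 1 × 355 = 355
  C–H: 5 × 426 = 2130
  C–I: 1 × 237 = 237
  Σ(formed) = 2722 kJ
ΔH = Σ(broken) − Σ(formed) = 2610 − 2722 = −112 kJ

ΔH ≈ −112 kJ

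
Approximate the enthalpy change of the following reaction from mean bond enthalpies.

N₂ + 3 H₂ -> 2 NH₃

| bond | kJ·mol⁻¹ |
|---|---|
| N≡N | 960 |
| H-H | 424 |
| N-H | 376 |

ΔH ≈ −24 kJ

Bonds broken (reactants):
  H-H: 3 × 424 = 1272
  N≡N: 1 × 960 = 960
  Σ(broken) = 2232 kJ
Bonds formed (products):
  N-H: 6 × 376 = 2256
  Σ(formed) = 2256 kJ
ΔH = Σ(broken) − Σ(formed) = 2232 − 2256 = −24 kJ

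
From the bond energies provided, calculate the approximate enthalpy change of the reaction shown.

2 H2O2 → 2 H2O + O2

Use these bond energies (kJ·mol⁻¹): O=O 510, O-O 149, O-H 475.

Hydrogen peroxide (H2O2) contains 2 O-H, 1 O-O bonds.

ΔH ≈ −212 kJ

Bonds broken (reactants):
  O-H: 4 × 475 = 1900
  O-O: 2 × 149 = 298
  Σ(broken) = 2198 kJ
Bonds formed (products):
  O-H: 4 × 475 = 1900
  O=O: 1 × 510 = 510
  Σ(formed) = 2410 kJ
ΔH = Σ(broken) − Σ(formed) = 2198 − 2410 = −212 kJ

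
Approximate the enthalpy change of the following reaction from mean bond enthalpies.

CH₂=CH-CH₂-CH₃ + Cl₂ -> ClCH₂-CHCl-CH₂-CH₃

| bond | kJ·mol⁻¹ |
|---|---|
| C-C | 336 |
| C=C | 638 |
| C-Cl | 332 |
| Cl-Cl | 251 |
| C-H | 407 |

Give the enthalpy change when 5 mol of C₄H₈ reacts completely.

Bonds broken (reactants):
  C-C: 2 × 336 = 672
  C-H: 8 × 407 = 3256
  C=C: 1 × 638 = 638
  Cl-Cl: 1 × 251 = 251
  Σ(broken) = 4817 kJ
Bonds formed (products):
  C-C: 3 × 336 = 1008
  C-Cl: 2 × 332 = 664
  C-H: 8 × 407 = 3256
  Σ(formed) = 4928 kJ
ΔH = Σ(broken) − Σ(formed) = 4817 − 4928 = −111 kJ
For 5× the reaction as written: 5 × (−111) = −555 kJ

ΔH = −555 kJ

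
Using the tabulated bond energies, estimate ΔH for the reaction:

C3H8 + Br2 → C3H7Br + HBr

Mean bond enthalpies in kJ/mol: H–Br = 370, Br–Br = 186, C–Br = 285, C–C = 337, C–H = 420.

ΔH ≈ −49 kJ

Bonds broken (reactants):
  Br–Br: 1 × 186 = 186
  C–C: 2 × 337 = 674
  C–H: 8 × 420 = 3360
  Σ(broken) = 4220 kJ
Bonds formed (products):
  C–Br: 1 × 285 = 285
  C–C: 2 × 337 = 674
  C–H: 7 × 420 = 2940
  H–Br: 1 × 370 = 370
  Σ(formed) = 4269 kJ
ΔH = Σ(broken) − Σ(formed) = 4220 − 4269 = −49 kJ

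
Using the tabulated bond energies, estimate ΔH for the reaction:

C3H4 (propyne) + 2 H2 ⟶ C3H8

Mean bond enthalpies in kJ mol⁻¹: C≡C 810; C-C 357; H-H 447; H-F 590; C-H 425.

Bonds broken (reactants):
  C≡C: 1 × 810 = 810
  C-C: 1 × 357 = 357
  C-H: 4 × 425 = 1700
  H-H: 2 × 447 = 894
  Σ(broken) = 3761 kJ
Bonds formed (products):
  C-C: 2 × 357 = 714
  C-H: 8 × 425 = 3400
  Σ(formed) = 4114 kJ
ΔH = Σ(broken) − Σ(formed) = 3761 − 4114 = −353 kJ

ΔH ≈ −353 kJ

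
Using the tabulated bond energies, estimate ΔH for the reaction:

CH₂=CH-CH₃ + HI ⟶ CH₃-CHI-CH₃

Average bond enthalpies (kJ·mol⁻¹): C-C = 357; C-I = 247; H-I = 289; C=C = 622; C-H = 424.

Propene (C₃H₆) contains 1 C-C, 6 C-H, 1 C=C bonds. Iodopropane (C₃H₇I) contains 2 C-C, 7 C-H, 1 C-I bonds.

ΔH ≈ −117 kJ

Bonds broken (reactants):
  C-C: 1 × 357 = 357
  C-H: 6 × 424 = 2544
  C=C: 1 × 622 = 622
  H-I: 1 × 289 = 289
  Σ(broken) = 3812 kJ
Bonds formed (products):
  C-C: 2 × 357 = 714
  C-H: 7 × 424 = 2968
  C-I: 1 × 247 = 247
  Σ(formed) = 3929 kJ
ΔH = Σ(broken) − Σ(formed) = 3812 − 3929 = −117 kJ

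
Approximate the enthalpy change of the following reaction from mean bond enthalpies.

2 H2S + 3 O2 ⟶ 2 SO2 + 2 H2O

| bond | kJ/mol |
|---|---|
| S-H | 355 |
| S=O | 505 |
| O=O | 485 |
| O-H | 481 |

Bonds broken (reactants):
  O=O: 3 × 485 = 1455
  S-H: 4 × 355 = 1420
  Σ(broken) = 2875 kJ
Bonds formed (products):
  O-H: 4 × 481 = 1924
  S=O: 4 × 505 = 2020
  Σ(formed) = 3944 kJ
ΔH = Σ(broken) − Σ(formed) = 2875 − 3944 = −1069 kJ

ΔH ≈ −1069 kJ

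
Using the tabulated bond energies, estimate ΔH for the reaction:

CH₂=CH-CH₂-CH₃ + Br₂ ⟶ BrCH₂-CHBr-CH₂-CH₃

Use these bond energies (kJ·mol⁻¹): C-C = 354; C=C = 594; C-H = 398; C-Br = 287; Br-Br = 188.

ΔH ≈ −146 kJ

Bonds broken (reactants):
  Br-Br: 1 × 188 = 188
  C-C: 2 × 354 = 708
  C-H: 8 × 398 = 3184
  C=C: 1 × 594 = 594
  Σ(broken) = 4674 kJ
Bonds formed (products):
  C-Br: 2 × 287 = 574
  C-C: 3 × 354 = 1062
  C-H: 8 × 398 = 3184
  Σ(formed) = 4820 kJ
ΔH = Σ(broken) − Σ(formed) = 4674 − 4820 = −146 kJ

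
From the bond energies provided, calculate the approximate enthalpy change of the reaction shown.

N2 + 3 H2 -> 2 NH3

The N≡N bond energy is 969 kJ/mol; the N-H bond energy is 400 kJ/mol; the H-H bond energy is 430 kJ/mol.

ΔH ≈ −141 kJ

Bonds broken (reactants):
  H-H: 3 × 430 = 1290
  N≡N: 1 × 969 = 969
  Σ(broken) = 2259 kJ
Bonds formed (products):
  N-H: 6 × 400 = 2400
  Σ(formed) = 2400 kJ
ΔH = Σ(broken) − Σ(formed) = 2259 − 2400 = −141 kJ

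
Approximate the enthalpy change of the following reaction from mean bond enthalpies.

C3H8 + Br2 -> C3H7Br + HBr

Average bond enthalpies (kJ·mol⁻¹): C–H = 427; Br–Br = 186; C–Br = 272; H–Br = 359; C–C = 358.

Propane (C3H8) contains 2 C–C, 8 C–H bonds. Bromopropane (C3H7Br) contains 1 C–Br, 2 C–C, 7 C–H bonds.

Bonds broken (reactants):
  Br–Br: 1 × 186 = 186
  C–C: 2 × 358 = 716
  C–H: 8 × 427 = 3416
  Σ(broken) = 4318 kJ
Bonds formed (products):
  C–Br: 1 × 272 = 272
  C–C: 2 × 358 = 716
  C–H: 7 × 427 = 2989
  H–Br: 1 × 359 = 359
  Σ(formed) = 4336 kJ
ΔH = Σ(broken) − Σ(formed) = 4318 − 4336 = −18 kJ

ΔH ≈ −18 kJ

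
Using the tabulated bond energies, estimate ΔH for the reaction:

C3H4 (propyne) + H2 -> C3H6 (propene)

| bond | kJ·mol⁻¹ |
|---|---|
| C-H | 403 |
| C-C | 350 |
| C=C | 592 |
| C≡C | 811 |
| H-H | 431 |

ΔH ≈ −156 kJ

Bonds broken (reactants):
  C≡C: 1 × 811 = 811
  C-C: 1 × 350 = 350
  C-H: 4 × 403 = 1612
  H-H: 1 × 431 = 431
  Σ(broken) = 3204 kJ
Bonds formed (products):
  C-C: 1 × 350 = 350
  C-H: 6 × 403 = 2418
  C=C: 1 × 592 = 592
  Σ(formed) = 3360 kJ
ΔH = Σ(broken) − Σ(formed) = 3204 − 3360 = −156 kJ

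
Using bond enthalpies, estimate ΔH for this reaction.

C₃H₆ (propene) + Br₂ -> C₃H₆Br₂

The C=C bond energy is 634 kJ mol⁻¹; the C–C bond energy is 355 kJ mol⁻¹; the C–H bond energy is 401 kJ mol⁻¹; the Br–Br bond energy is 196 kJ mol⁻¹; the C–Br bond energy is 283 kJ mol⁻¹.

Bonds broken (reactants):
  Br–Br: 1 × 196 = 196
  C–C: 1 × 355 = 355
  C–H: 6 × 401 = 2406
  C=C: 1 × 634 = 634
  Σ(broken) = 3591 kJ
Bonds formed (products):
  C–Br: 2 × 283 = 566
  C–C: 2 × 355 = 710
  C–H: 6 × 401 = 2406
  Σ(formed) = 3682 kJ
ΔH = Σ(broken) − Σ(formed) = 3591 − 3682 = −91 kJ

ΔH ≈ −91 kJ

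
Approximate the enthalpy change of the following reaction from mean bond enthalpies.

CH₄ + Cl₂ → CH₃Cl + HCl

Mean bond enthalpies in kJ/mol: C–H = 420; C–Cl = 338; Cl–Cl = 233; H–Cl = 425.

Bonds broken (reactants):
  C–H: 4 × 420 = 1680
  Cl–Cl: 1 × 233 = 233
  Σ(broken) = 1913 kJ
Bonds formed (products):
  C–Cl: 1 × 338 = 338
  C–H: 3 × 420 = 1260
  H–Cl: 1 × 425 = 425
  Σ(formed) = 2023 kJ
ΔH = Σ(broken) − Σ(formed) = 1913 − 2023 = −110 kJ

ΔH ≈ −110 kJ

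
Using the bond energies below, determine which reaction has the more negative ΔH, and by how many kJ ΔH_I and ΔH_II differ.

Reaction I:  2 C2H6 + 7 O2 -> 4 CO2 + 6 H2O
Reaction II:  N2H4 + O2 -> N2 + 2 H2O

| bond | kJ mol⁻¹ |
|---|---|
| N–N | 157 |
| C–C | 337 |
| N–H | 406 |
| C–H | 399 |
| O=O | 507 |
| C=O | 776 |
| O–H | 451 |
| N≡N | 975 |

Reaction I:
  Bonds broken (reactants):
    C–C: 2 × 337 = 674
    C–H: 12 × 399 = 4788
    O=O: 7 × 507 = 3549
    Σ(broken) = 9011 kJ
  Bonds formed (products):
    C=O: 8 × 776 = 6208
    O–H: 12 × 451 = 5412
    Σ(formed) = 11620 kJ
  ΔH_I = 9011 − 11620 = −2609 kJ
Reaction II:
  Bonds broken (reactants):
    N–H: 4 × 406 = 1624
    N–N: 1 × 157 = 157
    O=O: 1 × 507 = 507
    Σ(broken) = 2288 kJ
  Bonds formed (products):
    N≡N: 1 × 975 = 975
    O–H: 4 × 451 = 1804
    Σ(formed) = 2779 kJ
  ΔH_II = 2288 − 2779 = −491 kJ
ΔH_I − ΔH_II = −2118 kJ, so reaction I has the more negative ΔH; |ΔH_I − ΔH_II| = 2118 kJ.

Reaction I, by 2118 kJ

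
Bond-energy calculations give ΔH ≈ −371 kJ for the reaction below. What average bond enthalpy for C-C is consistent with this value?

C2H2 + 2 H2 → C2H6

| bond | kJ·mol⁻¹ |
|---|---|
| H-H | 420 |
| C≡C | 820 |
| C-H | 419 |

Let D be the C-C bond energy.
Σ(broken) = 1×820 + 2×419 + 2×420 = 2498
Σ(formed) = 1×D + 6×419 = 2514 + D
ΔH = Σ(broken) − Σ(formed) = (2498) − (2514 + D) = −16 − D
Setting this equal to −371 kJ gives D = 355 kJ/mol.

D(C-C) ≈ 355 kJ/mol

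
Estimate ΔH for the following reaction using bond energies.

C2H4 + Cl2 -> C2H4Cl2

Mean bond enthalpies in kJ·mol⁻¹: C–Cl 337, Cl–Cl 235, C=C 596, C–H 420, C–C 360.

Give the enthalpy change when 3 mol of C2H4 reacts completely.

ΔH = −609 kJ

Bonds broken (reactants):
  C–H: 4 × 420 = 1680
  C=C: 1 × 596 = 596
  Cl–Cl: 1 × 235 = 235
  Σ(broken) = 2511 kJ
Bonds formed (products):
  C–C: 1 × 360 = 360
  C–Cl: 2 × 337 = 674
  C–H: 4 × 420 = 1680
  Σ(formed) = 2714 kJ
ΔH = Σ(broken) − Σ(formed) = 2511 − 2714 = −203 kJ
For 3× the reaction as written: 3 × (−203) = −609 kJ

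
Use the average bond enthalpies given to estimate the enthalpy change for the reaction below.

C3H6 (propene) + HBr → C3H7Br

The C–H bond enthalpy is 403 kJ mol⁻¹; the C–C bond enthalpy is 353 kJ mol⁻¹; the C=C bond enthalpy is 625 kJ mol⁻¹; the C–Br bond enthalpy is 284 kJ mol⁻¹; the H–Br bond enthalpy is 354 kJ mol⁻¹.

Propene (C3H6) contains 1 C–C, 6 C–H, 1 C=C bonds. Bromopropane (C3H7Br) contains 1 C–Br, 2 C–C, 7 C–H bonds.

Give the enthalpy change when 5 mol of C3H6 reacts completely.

ΔH = −305 kJ

Bonds broken (reactants):
  C–C: 1 × 353 = 353
  C–H: 6 × 403 = 2418
  C=C: 1 × 625 = 625
  H–Br: 1 × 354 = 354
  Σ(broken) = 3750 kJ
Bonds formed (products):
  C–Br: 1 × 284 = 284
  C–C: 2 × 353 = 706
  C–H: 7 × 403 = 2821
  Σ(formed) = 3811 kJ
ΔH = Σ(broken) − Σ(formed) = 3750 − 3811 = −61 kJ
For 5× the reaction as written: 5 × (−61) = −305 kJ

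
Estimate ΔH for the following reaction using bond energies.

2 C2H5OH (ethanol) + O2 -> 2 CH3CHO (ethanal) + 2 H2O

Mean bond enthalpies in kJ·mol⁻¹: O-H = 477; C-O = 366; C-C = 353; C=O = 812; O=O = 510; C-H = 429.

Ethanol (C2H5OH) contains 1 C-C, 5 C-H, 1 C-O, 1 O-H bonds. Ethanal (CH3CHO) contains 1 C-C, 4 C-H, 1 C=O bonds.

Bonds broken (reactants):
  C-C: 2 × 353 = 706
  C-H: 10 × 429 = 4290
  C-O: 2 × 366 = 732
  O-H: 2 × 477 = 954
  O=O: 1 × 510 = 510
  Σ(broken) = 7192 kJ
Bonds formed (products):
  C-C: 2 × 353 = 706
  C-H: 8 × 429 = 3432
  C=O: 2 × 812 = 1624
  O-H: 4 × 477 = 1908
  Σ(formed) = 7670 kJ
ΔH = Σ(broken) − Σ(formed) = 7192 − 7670 = −478 kJ

ΔH ≈ −478 kJ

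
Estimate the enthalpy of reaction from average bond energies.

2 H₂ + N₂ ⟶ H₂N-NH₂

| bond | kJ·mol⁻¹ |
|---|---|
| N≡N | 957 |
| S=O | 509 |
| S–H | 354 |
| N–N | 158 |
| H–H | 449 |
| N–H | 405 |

ΔH ≈ +77 kJ

Bonds broken (reactants):
  H–H: 2 × 449 = 898
  N≡N: 1 × 957 = 957
  Σ(broken) = 1855 kJ
Bonds formed (products):
  N–H: 4 × 405 = 1620
  N–N: 1 × 158 = 158
  Σ(formed) = 1778 kJ
ΔH = Σ(broken) − Σ(formed) = 1855 − 1778 = +77 kJ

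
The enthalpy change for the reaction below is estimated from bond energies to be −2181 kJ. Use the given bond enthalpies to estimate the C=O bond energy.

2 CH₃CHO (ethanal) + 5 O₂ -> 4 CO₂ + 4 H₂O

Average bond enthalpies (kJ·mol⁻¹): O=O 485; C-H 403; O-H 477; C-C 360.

Let D be the C=O bond energy.
Σ(broken) = 2×360 + 8×403 + 2×D + 5×485 = 6369 + 2D
Σ(formed) = 8×D + 8×477 = 3816 + 8D
ΔH = Σ(broken) − Σ(formed) = (6369 + 2D) − (3816 + 8D) = +2553 − 6D
Setting this equal to −2181 kJ gives 6D = 4734, so D = 789 kJ/mol.

D(C=O) ≈ 789 kJ/mol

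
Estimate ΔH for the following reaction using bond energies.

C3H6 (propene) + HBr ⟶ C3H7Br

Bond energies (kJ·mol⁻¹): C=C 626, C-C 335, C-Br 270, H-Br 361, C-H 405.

Bonds broken (reactants):
  C-C: 1 × 335 = 335
  C-H: 6 × 405 = 2430
  C=C: 1 × 626 = 626
  H-Br: 1 × 361 = 361
  Σ(broken) = 3752 kJ
Bonds formed (products):
  C-Br: 1 × 270 = 270
  C-C: 2 × 335 = 670
  C-H: 7 × 405 = 2835
  Σ(formed) = 3775 kJ
ΔH = Σ(broken) − Σ(formed) = 3752 − 3775 = −23 kJ

ΔH ≈ −23 kJ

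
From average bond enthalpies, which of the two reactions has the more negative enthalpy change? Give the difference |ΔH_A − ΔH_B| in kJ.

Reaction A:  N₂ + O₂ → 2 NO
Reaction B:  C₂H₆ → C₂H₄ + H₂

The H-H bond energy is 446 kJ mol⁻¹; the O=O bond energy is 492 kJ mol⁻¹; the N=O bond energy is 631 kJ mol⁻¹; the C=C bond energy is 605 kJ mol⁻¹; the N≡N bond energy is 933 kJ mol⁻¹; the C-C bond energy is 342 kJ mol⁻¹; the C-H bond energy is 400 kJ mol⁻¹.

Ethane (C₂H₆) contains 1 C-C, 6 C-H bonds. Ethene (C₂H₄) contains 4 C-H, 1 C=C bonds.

Reaction A:
  Bonds broken (reactants):
    N≡N: 1 × 933 = 933
    O=O: 1 × 492 = 492
    Σ(broken) = 1425 kJ
  Bonds formed (products):
    N=O: 2 × 631 = 1262
    Σ(formed) = 1262 kJ
  ΔH_A = 1425 − 1262 = +163 kJ
Reaction B:
  Bonds broken (reactants):
    C-C: 1 × 342 = 342
    C-H: 6 × 400 = 2400
    Σ(broken) = 2742 kJ
  Bonds formed (products):
    C-H: 4 × 400 = 1600
    C=C: 1 × 605 = 605
    H-H: 1 × 446 = 446
    Σ(formed) = 2651 kJ
  ΔH_B = 2742 − 2651 = +91 kJ
ΔH_A − ΔH_B = +72 kJ, so reaction B has the more negative ΔH; |ΔH_A − ΔH_B| = 72 kJ.

Reaction B, by 72 kJ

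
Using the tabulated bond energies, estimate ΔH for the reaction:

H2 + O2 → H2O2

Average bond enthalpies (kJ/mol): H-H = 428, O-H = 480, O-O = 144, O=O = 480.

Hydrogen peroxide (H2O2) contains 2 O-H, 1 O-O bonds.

ΔH ≈ −196 kJ

Bonds broken (reactants):
  H-H: 1 × 428 = 428
  O=O: 1 × 480 = 480
  Σ(broken) = 908 kJ
Bonds formed (products):
  O-H: 2 × 480 = 960
  O-O: 1 × 144 = 144
  Σ(formed) = 1104 kJ
ΔH = Σ(broken) − Σ(formed) = 908 − 1104 = −196 kJ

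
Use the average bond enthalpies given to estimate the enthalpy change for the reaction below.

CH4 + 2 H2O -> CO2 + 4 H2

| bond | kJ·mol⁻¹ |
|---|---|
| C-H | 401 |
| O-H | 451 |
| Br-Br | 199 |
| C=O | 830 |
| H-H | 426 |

Bonds broken (reactants):
  C-H: 4 × 401 = 1604
  O-H: 4 × 451 = 1804
  Σ(broken) = 3408 kJ
Bonds formed (products):
  C=O: 2 × 830 = 1660
  H-H: 4 × 426 = 1704
  Σ(formed) = 3364 kJ
ΔH = Σ(broken) − Σ(formed) = 3408 − 3364 = +44 kJ

ΔH ≈ +44 kJ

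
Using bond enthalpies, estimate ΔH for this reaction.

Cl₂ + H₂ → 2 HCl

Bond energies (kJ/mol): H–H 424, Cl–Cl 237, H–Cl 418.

Bonds broken (reactants):
  Cl–Cl: 1 × 237 = 237
  H–H: 1 × 424 = 424
  Σ(broken) = 661 kJ
Bonds formed (products):
  H–Cl: 2 × 418 = 836
  Σ(formed) = 836 kJ
ΔH = Σ(broken) − Σ(formed) = 661 − 836 = −175 kJ

ΔH ≈ −175 kJ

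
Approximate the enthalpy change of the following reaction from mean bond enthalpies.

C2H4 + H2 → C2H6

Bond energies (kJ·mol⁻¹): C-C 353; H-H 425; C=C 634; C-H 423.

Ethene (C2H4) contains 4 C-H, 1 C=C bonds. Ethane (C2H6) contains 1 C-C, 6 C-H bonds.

Bonds broken (reactants):
  C-H: 4 × 423 = 1692
  C=C: 1 × 634 = 634
  H-H: 1 × 425 = 425
  Σ(broken) = 2751 kJ
Bonds formed (products):
  C-C: 1 × 353 = 353
  C-H: 6 × 423 = 2538
  Σ(formed) = 2891 kJ
ΔH = Σ(broken) − Σ(formed) = 2751 − 2891 = −140 kJ

ΔH ≈ −140 kJ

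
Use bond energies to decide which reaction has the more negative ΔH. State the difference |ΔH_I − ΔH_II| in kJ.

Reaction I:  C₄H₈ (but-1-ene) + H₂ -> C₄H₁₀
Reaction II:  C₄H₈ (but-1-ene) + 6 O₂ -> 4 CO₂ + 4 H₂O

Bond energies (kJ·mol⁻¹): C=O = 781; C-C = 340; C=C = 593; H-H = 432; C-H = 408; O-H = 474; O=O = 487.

Reaction I:
  Bonds broken (reactants):
    C-C: 2 × 340 = 680
    C-H: 8 × 408 = 3264
    C=C: 1 × 593 = 593
    H-H: 1 × 432 = 432
    Σ(broken) = 4969 kJ
  Bonds formed (products):
    C-C: 3 × 340 = 1020
    C-H: 10 × 408 = 4080
    Σ(formed) = 5100 kJ
  ΔH_I = 4969 − 5100 = −131 kJ
Reaction II:
  Bonds broken (reactants):
    C-C: 2 × 340 = 680
    C-H: 8 × 408 = 3264
    C=C: 1 × 593 = 593
    O=O: 6 × 487 = 2922
    Σ(broken) = 7459 kJ
  Bonds formed (products):
    C=O: 8 × 781 = 6248
    O-H: 8 × 474 = 3792
    Σ(formed) = 10040 kJ
  ΔH_II = 7459 − 10040 = −2581 kJ
ΔH_I − ΔH_II = +2450 kJ, so reaction II has the more negative ΔH; |ΔH_I − ΔH_II| = 2450 kJ.

Reaction II, by 2450 kJ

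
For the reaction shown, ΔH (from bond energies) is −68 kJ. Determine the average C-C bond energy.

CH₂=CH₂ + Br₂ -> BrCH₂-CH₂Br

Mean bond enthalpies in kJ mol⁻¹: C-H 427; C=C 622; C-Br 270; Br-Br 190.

Let D be the C-C bond energy.
Σ(broken) = 1×190 + 4×427 + 1×622 = 2520
Σ(formed) = 2×270 + 1×D + 4×427 = 2248 + D
ΔH = Σ(broken) − Σ(formed) = (2520) − (2248 + D) = +272 − D
Setting this equal to −68 kJ gives D = 340 kJ/mol.

D(C-C) ≈ 340 kJ/mol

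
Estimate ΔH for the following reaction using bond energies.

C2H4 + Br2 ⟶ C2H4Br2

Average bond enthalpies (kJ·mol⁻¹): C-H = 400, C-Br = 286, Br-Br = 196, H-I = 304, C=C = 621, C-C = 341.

Bonds broken (reactants):
  Br-Br: 1 × 196 = 196
  C-H: 4 × 400 = 1600
  C=C: 1 × 621 = 621
  Σ(broken) = 2417 kJ
Bonds formed (products):
  C-Br: 2 × 286 = 572
  C-C: 1 × 341 = 341
  C-H: 4 × 400 = 1600
  Σ(formed) = 2513 kJ
ΔH = Σ(broken) − Σ(formed) = 2417 − 2513 = −96 kJ

ΔH ≈ −96 kJ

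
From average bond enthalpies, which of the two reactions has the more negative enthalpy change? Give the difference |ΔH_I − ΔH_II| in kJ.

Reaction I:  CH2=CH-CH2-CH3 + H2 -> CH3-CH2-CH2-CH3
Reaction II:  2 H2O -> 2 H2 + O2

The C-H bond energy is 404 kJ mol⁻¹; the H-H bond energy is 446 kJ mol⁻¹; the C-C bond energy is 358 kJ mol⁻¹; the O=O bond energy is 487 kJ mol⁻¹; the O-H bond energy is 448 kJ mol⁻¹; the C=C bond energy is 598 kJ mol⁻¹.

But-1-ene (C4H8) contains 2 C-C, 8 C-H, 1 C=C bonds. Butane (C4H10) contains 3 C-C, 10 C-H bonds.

Reaction I:
  Bonds broken (reactants):
    C-C: 2 × 358 = 716
    C-H: 8 × 404 = 3232
    C=C: 1 × 598 = 598
    H-H: 1 × 446 = 446
    Σ(broken) = 4992 kJ
  Bonds formed (products):
    C-C: 3 × 358 = 1074
    C-H: 10 × 404 = 4040
    Σ(formed) = 5114 kJ
  ΔH_I = 4992 − 5114 = −122 kJ
Reaction II:
  Bonds broken (reactants):
    O-H: 4 × 448 = 1792
    Σ(broken) = 1792 kJ
  Bonds formed (products):
    H-H: 2 × 446 = 892
    O=O: 1 × 487 = 487
    Σ(formed) = 1379 kJ
  ΔH_II = 1792 − 1379 = +413 kJ
ΔH_I − ΔH_II = −535 kJ, so reaction I has the more negative ΔH; |ΔH_I − ΔH_II| = 535 kJ.

Reaction I, by 535 kJ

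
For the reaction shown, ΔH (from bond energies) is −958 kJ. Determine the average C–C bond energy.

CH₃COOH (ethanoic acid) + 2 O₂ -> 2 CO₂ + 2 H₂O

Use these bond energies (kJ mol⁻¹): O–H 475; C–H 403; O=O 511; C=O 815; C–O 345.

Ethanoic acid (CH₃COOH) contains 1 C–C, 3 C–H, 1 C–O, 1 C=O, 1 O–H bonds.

D(C–C) ≈ 336 kJ/mol

Let D be the C–C bond energy.
Σ(broken) = 1×D + 3×403 + 1×345 + 1×815 + 1×475 + 2×511 = 3866 + D
Σ(formed) = 4×815 + 4×475 = 5160
ΔH = Σ(broken) − Σ(formed) = (3866 + D) − (5160) = −1294 + D
Setting this equal to −958 kJ gives D = 336 kJ/mol.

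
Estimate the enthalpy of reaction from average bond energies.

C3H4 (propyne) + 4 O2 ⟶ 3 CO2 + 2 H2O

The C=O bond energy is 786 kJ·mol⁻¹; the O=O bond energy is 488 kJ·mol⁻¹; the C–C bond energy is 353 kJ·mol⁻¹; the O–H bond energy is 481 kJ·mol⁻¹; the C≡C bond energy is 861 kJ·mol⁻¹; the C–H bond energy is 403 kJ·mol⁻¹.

ΔH ≈ −1862 kJ

Bonds broken (reactants):
  C≡C: 1 × 861 = 861
  C–C: 1 × 353 = 353
  C–H: 4 × 403 = 1612
  O=O: 4 × 488 = 1952
  Σ(broken) = 4778 kJ
Bonds formed (products):
  C=O: 6 × 786 = 4716
  O–H: 4 × 481 = 1924
  Σ(formed) = 6640 kJ
ΔH = Σ(broken) − Σ(formed) = 4778 − 6640 = −1862 kJ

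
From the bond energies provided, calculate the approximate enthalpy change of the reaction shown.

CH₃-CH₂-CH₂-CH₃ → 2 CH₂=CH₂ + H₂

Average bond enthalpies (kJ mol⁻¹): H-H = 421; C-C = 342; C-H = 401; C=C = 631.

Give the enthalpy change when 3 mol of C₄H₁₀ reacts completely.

ΔH = +435 kJ

Bonds broken (reactants):
  C-C: 3 × 342 = 1026
  C-H: 10 × 401 = 4010
  Σ(broken) = 5036 kJ
Bonds formed (products):
  C-H: 8 × 401 = 3208
  C=C: 2 × 631 = 1262
  H-H: 1 × 421 = 421
  Σ(formed) = 4891 kJ
ΔH = Σ(broken) − Σ(formed) = 5036 − 4891 = +145 kJ
For 3× the reaction as written: 3 × (+145) = +435 kJ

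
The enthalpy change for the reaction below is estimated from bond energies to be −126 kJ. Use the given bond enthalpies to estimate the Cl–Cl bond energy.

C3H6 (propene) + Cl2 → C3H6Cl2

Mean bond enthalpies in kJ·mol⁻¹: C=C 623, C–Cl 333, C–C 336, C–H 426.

Let D be the Cl–Cl bond energy.
Σ(broken) = 1×336 + 6×426 + 1×623 + 1×D = 3515 + D
Σ(formed) = 2×336 + 2×333 + 6×426 = 3894
ΔH = Σ(broken) − Σ(formed) = (3515 + D) − (3894) = −379 + D
Setting this equal to −126 kJ gives D = 253 kJ/mol.

D(Cl–Cl) ≈ 253 kJ/mol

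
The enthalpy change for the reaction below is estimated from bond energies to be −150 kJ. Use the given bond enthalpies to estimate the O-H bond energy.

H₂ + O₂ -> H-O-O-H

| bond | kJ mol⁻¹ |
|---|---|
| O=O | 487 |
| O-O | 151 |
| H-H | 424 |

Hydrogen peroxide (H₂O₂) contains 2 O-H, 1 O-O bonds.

Let D be the O-H bond energy.
Σ(broken) = 1×424 + 1×487 = 911
Σ(formed) = 2×D + 1×151 = 151 + 2D
ΔH = Σ(broken) − Σ(formed) = (911) − (151 + 2D) = +760 − 2D
Setting this equal to −150 kJ gives 2D = 910, so D = 455 kJ/mol.

D(O-H) ≈ 455 kJ/mol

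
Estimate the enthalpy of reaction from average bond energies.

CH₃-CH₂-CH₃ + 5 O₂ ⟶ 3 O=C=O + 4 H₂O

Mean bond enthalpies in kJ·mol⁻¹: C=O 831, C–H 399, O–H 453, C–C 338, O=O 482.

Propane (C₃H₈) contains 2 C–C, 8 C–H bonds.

Bonds broken (reactants):
  C–C: 2 × 338 = 676
  C–H: 8 × 399 = 3192
  O=O: 5 × 482 = 2410
  Σ(broken) = 6278 kJ
Bonds formed (products):
  C=O: 6 × 831 = 4986
  O–H: 8 × 453 = 3624
  Σ(formed) = 8610 kJ
ΔH = Σ(broken) − Σ(formed) = 6278 − 8610 = −2332 kJ

ΔH ≈ −2332 kJ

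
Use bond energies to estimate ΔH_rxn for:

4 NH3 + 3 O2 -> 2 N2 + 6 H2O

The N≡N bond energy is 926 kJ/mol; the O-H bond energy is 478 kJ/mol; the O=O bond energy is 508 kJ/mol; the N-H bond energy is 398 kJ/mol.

ΔH ≈ −1288 kJ

Bonds broken (reactants):
  N-H: 12 × 398 = 4776
  O=O: 3 × 508 = 1524
  Σ(broken) = 6300 kJ
Bonds formed (products):
  N≡N: 2 × 926 = 1852
  O-H: 12 × 478 = 5736
  Σ(formed) = 7588 kJ
ΔH = Σ(broken) − Σ(formed) = 6300 − 7588 = −1288 kJ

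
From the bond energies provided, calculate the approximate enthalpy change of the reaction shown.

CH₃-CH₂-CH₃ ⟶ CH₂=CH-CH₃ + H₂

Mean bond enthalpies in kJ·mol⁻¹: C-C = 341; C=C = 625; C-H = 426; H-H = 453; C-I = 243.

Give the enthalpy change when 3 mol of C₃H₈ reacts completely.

ΔH = +345 kJ

Bonds broken (reactants):
  C-C: 2 × 341 = 682
  C-H: 8 × 426 = 3408
  Σ(broken) = 4090 kJ
Bonds formed (products):
  C-C: 1 × 341 = 341
  C-H: 6 × 426 = 2556
  C=C: 1 × 625 = 625
  H-H: 1 × 453 = 453
  Σ(formed) = 3975 kJ
ΔH = Σ(broken) − Σ(formed) = 4090 − 3975 = +115 kJ
For 3× the reaction as written: 3 × (+115) = +345 kJ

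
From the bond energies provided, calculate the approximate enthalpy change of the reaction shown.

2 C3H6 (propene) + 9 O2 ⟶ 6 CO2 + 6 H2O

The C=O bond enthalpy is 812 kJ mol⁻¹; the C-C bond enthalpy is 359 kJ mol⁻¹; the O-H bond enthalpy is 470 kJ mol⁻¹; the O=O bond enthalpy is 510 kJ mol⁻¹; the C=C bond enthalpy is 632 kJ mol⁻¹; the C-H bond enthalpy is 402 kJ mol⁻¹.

ΔH ≈ −3988 kJ

Bonds broken (reactants):
  C-C: 2 × 359 = 718
  C-H: 12 × 402 = 4824
  C=C: 2 × 632 = 1264
  O=O: 9 × 510 = 4590
  Σ(broken) = 11396 kJ
Bonds formed (products):
  C=O: 12 × 812 = 9744
  O-H: 12 × 470 = 5640
  Σ(formed) = 15384 kJ
ΔH = Σ(broken) − Σ(formed) = 11396 − 15384 = −3988 kJ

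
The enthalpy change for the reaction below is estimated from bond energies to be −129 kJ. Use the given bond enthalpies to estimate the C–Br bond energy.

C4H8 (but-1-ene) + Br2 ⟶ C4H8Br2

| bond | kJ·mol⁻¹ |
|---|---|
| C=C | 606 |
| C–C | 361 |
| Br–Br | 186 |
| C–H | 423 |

Let D be the C–Br bond energy.
Σ(broken) = 1×186 + 2×361 + 8×423 + 1×606 = 4898
Σ(formed) = 2×D + 3×361 + 8×423 = 4467 + 2D
ΔH = Σ(broken) − Σ(formed) = (4898) − (4467 + 2D) = +431 − 2D
Setting this equal to −129 kJ gives 2D = 560, so D = 280 kJ/mol.

D(C–Br) ≈ 280 kJ/mol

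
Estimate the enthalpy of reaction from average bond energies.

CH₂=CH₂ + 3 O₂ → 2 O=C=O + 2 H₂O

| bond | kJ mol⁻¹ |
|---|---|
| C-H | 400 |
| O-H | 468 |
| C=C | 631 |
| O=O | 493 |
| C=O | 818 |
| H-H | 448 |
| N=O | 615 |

ΔH ≈ −1434 kJ

Bonds broken (reactants):
  C-H: 4 × 400 = 1600
  C=C: 1 × 631 = 631
  O=O: 3 × 493 = 1479
  Σ(broken) = 3710 kJ
Bonds formed (products):
  C=O: 4 × 818 = 3272
  O-H: 4 × 468 = 1872
  Σ(formed) = 5144 kJ
ΔH = Σ(broken) − Σ(formed) = 3710 − 5144 = −1434 kJ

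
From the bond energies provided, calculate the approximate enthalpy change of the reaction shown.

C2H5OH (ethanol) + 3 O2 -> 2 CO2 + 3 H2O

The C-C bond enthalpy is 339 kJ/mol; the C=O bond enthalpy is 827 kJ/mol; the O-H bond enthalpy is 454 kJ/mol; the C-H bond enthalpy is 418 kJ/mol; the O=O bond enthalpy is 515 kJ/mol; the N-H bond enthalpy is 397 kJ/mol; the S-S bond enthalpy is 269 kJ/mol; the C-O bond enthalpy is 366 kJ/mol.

ΔH ≈ −1238 kJ

Bonds broken (reactants):
  C-C: 1 × 339 = 339
  C-H: 5 × 418 = 2090
  C-O: 1 × 366 = 366
  O-H: 1 × 454 = 454
  O=O: 3 × 515 = 1545
  Σ(broken) = 4794 kJ
Bonds formed (products):
  C=O: 4 × 827 = 3308
  O-H: 6 × 454 = 2724
  Σ(formed) = 6032 kJ
ΔH = Σ(broken) − Σ(formed) = 4794 − 6032 = −1238 kJ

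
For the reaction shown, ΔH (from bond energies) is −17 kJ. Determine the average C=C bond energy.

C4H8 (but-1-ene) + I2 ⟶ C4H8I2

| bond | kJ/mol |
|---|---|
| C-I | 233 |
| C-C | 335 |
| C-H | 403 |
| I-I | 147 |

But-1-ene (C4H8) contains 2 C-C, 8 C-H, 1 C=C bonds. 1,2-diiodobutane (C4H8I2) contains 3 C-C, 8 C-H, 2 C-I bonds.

D(C=C) ≈ 637 kJ/mol

Let D be the C=C bond energy.
Σ(broken) = 2×335 + 8×403 + 1×D + 1×147 = 4041 + D
Σ(formed) = 3×335 + 8×403 + 2×233 = 4695
ΔH = Σ(broken) − Σ(formed) = (4041 + D) − (4695) = −654 + D
Setting this equal to −17 kJ gives D = 637 kJ/mol.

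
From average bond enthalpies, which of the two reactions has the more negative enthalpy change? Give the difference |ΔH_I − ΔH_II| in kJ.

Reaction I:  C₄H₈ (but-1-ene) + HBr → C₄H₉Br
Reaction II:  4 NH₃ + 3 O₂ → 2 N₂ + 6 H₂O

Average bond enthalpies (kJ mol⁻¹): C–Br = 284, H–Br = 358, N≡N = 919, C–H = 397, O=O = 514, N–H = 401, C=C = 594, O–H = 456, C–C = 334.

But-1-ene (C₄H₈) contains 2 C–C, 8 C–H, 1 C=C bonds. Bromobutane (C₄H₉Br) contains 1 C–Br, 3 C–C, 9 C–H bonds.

Reaction I:
  Bonds broken (reactants):
    C–C: 2 × 334 = 668
    C–H: 8 × 397 = 3176
    C=C: 1 × 594 = 594
    H–Br: 1 × 358 = 358
    Σ(broken) = 4796 kJ
  Bonds formed (products):
    C–Br: 1 × 284 = 284
    C–C: 3 × 334 = 1002
    C–H: 9 × 397 = 3573
    Σ(formed) = 4859 kJ
  ΔH_I = 4796 − 4859 = −63 kJ
Reaction II:
  Bonds broken (reactants):
    N–H: 12 × 401 = 4812
    O=O: 3 × 514 = 1542
    Σ(broken) = 6354 kJ
  Bonds formed (products):
    N≡N: 2 × 919 = 1838
    O–H: 12 × 456 = 5472
    Σ(formed) = 7310 kJ
  ΔH_II = 6354 − 7310 = −956 kJ
ΔH_I − ΔH_II = +893 kJ, so reaction II has the more negative ΔH; |ΔH_I − ΔH_II| = 893 kJ.

Reaction II, by 893 kJ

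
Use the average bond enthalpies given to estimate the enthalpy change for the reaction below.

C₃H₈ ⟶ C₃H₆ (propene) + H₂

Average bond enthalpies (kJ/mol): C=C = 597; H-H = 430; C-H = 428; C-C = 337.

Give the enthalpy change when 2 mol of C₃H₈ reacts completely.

Bonds broken (reactants):
  C-C: 2 × 337 = 674
  C-H: 8 × 428 = 3424
  Σ(broken) = 4098 kJ
Bonds formed (products):
  C-C: 1 × 337 = 337
  C-H: 6 × 428 = 2568
  C=C: 1 × 597 = 597
  H-H: 1 × 430 = 430
  Σ(formed) = 3932 kJ
ΔH = Σ(broken) − Σ(formed) = 4098 − 3932 = +166 kJ
For 2× the reaction as written: 2 × (+166) = +332 kJ

ΔH = +332 kJ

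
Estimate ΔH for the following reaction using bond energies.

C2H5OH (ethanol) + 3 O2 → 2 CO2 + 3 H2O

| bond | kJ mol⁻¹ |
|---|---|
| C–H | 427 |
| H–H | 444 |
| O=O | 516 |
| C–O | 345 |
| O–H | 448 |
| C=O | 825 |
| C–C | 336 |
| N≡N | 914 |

ΔH ≈ −1176 kJ

Bonds broken (reactants):
  C–C: 1 × 336 = 336
  C–H: 5 × 427 = 2135
  C–O: 1 × 345 = 345
  O–H: 1 × 448 = 448
  O=O: 3 × 516 = 1548
  Σ(broken) = 4812 kJ
Bonds formed (products):
  C=O: 4 × 825 = 3300
  O–H: 6 × 448 = 2688
  Σ(formed) = 5988 kJ
ΔH = Σ(broken) − Σ(formed) = 4812 − 5988 = −1176 kJ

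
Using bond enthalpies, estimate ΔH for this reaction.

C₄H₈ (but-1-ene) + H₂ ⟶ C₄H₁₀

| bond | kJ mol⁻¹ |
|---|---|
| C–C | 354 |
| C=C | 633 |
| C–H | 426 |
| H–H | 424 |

ΔH ≈ −149 kJ

Bonds broken (reactants):
  C–C: 2 × 354 = 708
  C–H: 8 × 426 = 3408
  C=C: 1 × 633 = 633
  H–H: 1 × 424 = 424
  Σ(broken) = 5173 kJ
Bonds formed (products):
  C–C: 3 × 354 = 1062
  C–H: 10 × 426 = 4260
  Σ(formed) = 5322 kJ
ΔH = Σ(broken) − Σ(formed) = 5173 − 5322 = −149 kJ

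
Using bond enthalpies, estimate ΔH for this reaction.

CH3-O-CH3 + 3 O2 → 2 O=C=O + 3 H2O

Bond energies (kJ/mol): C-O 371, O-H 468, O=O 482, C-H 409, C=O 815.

ΔH ≈ −1426 kJ

Bonds broken (reactants):
  C-H: 6 × 409 = 2454
  C-O: 2 × 371 = 742
  O=O: 3 × 482 = 1446
  Σ(broken) = 4642 kJ
Bonds formed (products):
  C=O: 4 × 815 = 3260
  O-H: 6 × 468 = 2808
  Σ(formed) = 6068 kJ
ΔH = Σ(broken) − Σ(formed) = 4642 − 6068 = −1426 kJ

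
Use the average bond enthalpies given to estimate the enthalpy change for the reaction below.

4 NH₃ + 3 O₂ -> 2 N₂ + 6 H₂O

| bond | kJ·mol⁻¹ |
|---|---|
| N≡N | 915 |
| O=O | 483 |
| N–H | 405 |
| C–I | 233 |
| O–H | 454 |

ΔH ≈ −969 kJ

Bonds broken (reactants):
  N–H: 12 × 405 = 4860
  O=O: 3 × 483 = 1449
  Σ(broken) = 6309 kJ
Bonds formed (products):
  N≡N: 2 × 915 = 1830
  O–H: 12 × 454 = 5448
  Σ(formed) = 7278 kJ
ΔH = Σ(broken) − Σ(formed) = 6309 − 7278 = −969 kJ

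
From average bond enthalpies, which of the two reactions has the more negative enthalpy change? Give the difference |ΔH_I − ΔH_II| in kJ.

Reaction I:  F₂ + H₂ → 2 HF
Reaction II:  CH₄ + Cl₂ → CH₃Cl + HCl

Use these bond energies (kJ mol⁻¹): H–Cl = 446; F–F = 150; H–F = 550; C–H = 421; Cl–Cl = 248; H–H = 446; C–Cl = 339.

Reaction I:
  Bonds broken (reactants):
    F–F: 1 × 150 = 150
    H–H: 1 × 446 = 446
    Σ(broken) = 596 kJ
  Bonds formed (products):
    H–F: 2 × 550 = 1100
    Σ(formed) = 1100 kJ
  ΔH_I = 596 − 1100 = −504 kJ
Reaction II:
  Bonds broken (reactants):
    C–H: 4 × 421 = 1684
    Cl–Cl: 1 × 248 = 248
    Σ(broken) = 1932 kJ
  Bonds formed (products):
    C–Cl: 1 × 339 = 339
    C–H: 3 × 421 = 1263
    H–Cl: 1 × 446 = 446
    Σ(formed) = 2048 kJ
  ΔH_II = 1932 − 2048 = −116 kJ
ΔH_I − ΔH_II = −388 kJ, so reaction I has the more negative ΔH; |ΔH_I − ΔH_II| = 388 kJ.

Reaction I, by 388 kJ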